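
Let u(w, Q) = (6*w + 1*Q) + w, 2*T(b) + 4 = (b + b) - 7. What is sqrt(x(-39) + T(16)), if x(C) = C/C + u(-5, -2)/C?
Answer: sqrt(75738)/78 ≈ 3.5283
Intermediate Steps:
T(b) = -11/2 + b (T(b) = -2 + ((b + b) - 7)/2 = -2 + (2*b - 7)/2 = -2 + (-7 + 2*b)/2 = -2 + (-7/2 + b) = -11/2 + b)
u(w, Q) = Q + 7*w (u(w, Q) = (6*w + Q) + w = (Q + 6*w) + w = Q + 7*w)
x(C) = 1 - 37/C (x(C) = C/C + (-2 + 7*(-5))/C = 1 + (-2 - 35)/C = 1 - 37/C)
sqrt(x(-39) + T(16)) = sqrt((-37 - 39)/(-39) + (-11/2 + 16)) = sqrt(-1/39*(-76) + 21/2) = sqrt(76/39 + 21/2) = sqrt(971/78) = sqrt(75738)/78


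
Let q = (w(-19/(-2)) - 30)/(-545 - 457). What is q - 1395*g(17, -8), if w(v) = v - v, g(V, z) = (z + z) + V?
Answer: -232960/167 ≈ -1395.0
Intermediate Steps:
g(V, z) = V + 2*z (g(V, z) = 2*z + V = V + 2*z)
w(v) = 0
q = 5/167 (q = (0 - 30)/(-545 - 457) = -30/(-1002) = -30*(-1/1002) = 5/167 ≈ 0.029940)
q - 1395*g(17, -8) = 5/167 - 1395*(17 + 2*(-8)) = 5/167 - 1395*(17 - 16) = 5/167 - 1395*1 = 5/167 - 1395 = -232960/167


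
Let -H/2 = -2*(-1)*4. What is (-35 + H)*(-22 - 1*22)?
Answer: 2244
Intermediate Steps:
H = -16 (H = -2*(-2*(-1))*4 = -4*4 = -2*8 = -16)
(-35 + H)*(-22 - 1*22) = (-35 - 16)*(-22 - 1*22) = -51*(-22 - 22) = -51*(-44) = 2244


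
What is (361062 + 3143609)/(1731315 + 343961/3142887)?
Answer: 11014784925177/5441327750366 ≈ 2.0243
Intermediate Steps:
(361062 + 3143609)/(1731315 + 343961/3142887) = 3504671/(1731315 + 343961*(1/3142887)) = 3504671/(1731315 + 343961/3142887) = 3504671/(5441327750366/3142887) = 3504671*(3142887/5441327750366) = 11014784925177/5441327750366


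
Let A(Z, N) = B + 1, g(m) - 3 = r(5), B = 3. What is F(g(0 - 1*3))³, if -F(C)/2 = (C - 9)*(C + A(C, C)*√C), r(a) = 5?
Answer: 28672 + 20480*√2 ≈ 57635.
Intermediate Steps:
g(m) = 8 (g(m) = 3 + 5 = 8)
A(Z, N) = 4 (A(Z, N) = 3 + 1 = 4)
F(C) = -2*(-9 + C)*(C + 4*√C) (F(C) = -2*(C - 9)*(C + 4*√C) = -2*(-9 + C)*(C + 4*√C))
F(g(0 - 1*3))³ = (-128*√2 - 2*8² + 18*8 + 72*√8)³ = (-128*√2 - 2*64 + 144 + 72*(2*√2))³ = (-128*√2 - 128 + 144 + 144*√2)³ = (16 + 16*√2)³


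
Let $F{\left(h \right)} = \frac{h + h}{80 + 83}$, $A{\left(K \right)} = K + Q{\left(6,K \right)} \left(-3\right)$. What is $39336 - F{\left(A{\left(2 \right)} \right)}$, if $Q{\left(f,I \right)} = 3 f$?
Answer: $\frac{6411872}{163} \approx 39337.0$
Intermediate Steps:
$A{\left(K \right)} = -54 + K$ ($A{\left(K \right)} = K + 3 \cdot 6 \left(-3\right) = K + 18 \left(-3\right) = K - 54 = -54 + K$)
$F{\left(h \right)} = \frac{2 h}{163}$
$39336 - F{\left(A{\left(2 \right)} \right)} = 39336 - \frac{2 \left(-54 + 2\right)}{163} = 39336 - \frac{2}{163} \left(-52\right) = 39336 - - \frac{104}{163} = 39336 + \frac{104}{163} = \frac{6411872}{163}$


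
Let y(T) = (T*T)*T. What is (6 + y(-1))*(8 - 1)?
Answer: 35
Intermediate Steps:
y(T) = T**3 (y(T) = T**2*T = T**3)
(6 + y(-1))*(8 - 1) = (6 + (-1)**3)*(8 - 1) = (6 - 1)*7 = 5*7 = 35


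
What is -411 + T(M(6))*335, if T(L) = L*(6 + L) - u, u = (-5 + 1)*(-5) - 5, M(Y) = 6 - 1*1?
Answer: 12989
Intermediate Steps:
M(Y) = 5 (M(Y) = 6 - 1 = 5)
u = 15 (u = -4*(-5) - 5 = 20 - 5 = 15)
T(L) = -15 + L*(6 + L) (T(L) = L*(6 + L) - 1*15 = L*(6 + L) - 15 = -15 + L*(6 + L))
-411 + T(M(6))*335 = -411 + (-15 + 5² + 6*5)*335 = -411 + (-15 + 25 + 30)*335 = -411 + 40*335 = -411 + 13400 = 12989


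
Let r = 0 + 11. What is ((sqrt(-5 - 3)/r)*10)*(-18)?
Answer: -360*I*sqrt(2)/11 ≈ -46.283*I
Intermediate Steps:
r = 11
((sqrt(-5 - 3)/r)*10)*(-18) = ((sqrt(-5 - 3)/11)*10)*(-18) = ((sqrt(-8)*(1/11))*10)*(-18) = (((2*I*sqrt(2))*(1/11))*10)*(-18) = ((2*I*sqrt(2)/11)*10)*(-18) = (20*I*sqrt(2)/11)*(-18) = -360*I*sqrt(2)/11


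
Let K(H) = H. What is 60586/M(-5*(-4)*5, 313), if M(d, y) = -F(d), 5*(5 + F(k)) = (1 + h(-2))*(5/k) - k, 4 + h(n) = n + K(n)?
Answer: 6058600/2507 ≈ 2416.7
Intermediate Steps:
h(n) = -4 + 2*n (h(n) = -4 + (n + n) = -4 + 2*n)
F(k) = -5 - 7/k - k/5 (F(k) = -5 + ((1 + (-4 + 2*(-2)))*(5/k) - k)/5 = -5 + ((1 + (-4 - 4))*(5/k) - k)/5 = -5 + ((1 - 8)*(5/k) - k)/5 = -5 + (-35/k - k)/5 = -5 + (-k - 35/k)/5 = -5 + (-7/k - k/5) = -5 - 7/k - k/5)
M(d, y) = 5 + 7/d + d/5 (M(d, y) = -(-5 - 7/d - d/5) = 5 + 7/d + d/5)
60586/M(-5*(-4)*5, 313) = 60586/(5 + 7/((-5*(-4)*5)) + (-5*(-4)*5)/5) = 60586/(5 + 7/((20*5)) + (20*5)/5) = 60586/(5 + 7/100 + (⅕)*100) = 60586/(5 + 7*(1/100) + 20) = 60586/(5 + 7/100 + 20) = 60586/(2507/100) = 60586*(100/2507) = 6058600/2507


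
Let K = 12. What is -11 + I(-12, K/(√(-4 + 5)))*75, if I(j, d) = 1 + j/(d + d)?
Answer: 53/2 ≈ 26.500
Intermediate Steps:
I(j, d) = 1 + j/(2*d) (I(j, d) = 1 + j/((2*d)) = 1 + j*(1/(2*d)) = 1 + j/(2*d))
-11 + I(-12, K/(√(-4 + 5)))*75 = -11 + ((12/(√(-4 + 5)) + (½)*(-12))/((12/(√(-4 + 5)))))*75 = -11 + ((12/(√1) - 6)/((12/(√1))))*75 = -11 + ((12/1 - 6)/((12/1)))*75 = -11 + ((12*1 - 6)/((12*1)))*75 = -11 + ((12 - 6)/12)*75 = -11 + ((1/12)*6)*75 = -11 + (½)*75 = -11 + 75/2 = 53/2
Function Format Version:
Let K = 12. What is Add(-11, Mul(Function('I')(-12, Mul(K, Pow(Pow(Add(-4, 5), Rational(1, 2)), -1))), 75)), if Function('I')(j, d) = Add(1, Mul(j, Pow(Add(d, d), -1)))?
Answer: Rational(53, 2) ≈ 26.500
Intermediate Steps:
Function('I')(j, d) = Add(1, Mul(Rational(1, 2), j, Pow(d, -1))) (Function('I')(j, d) = Add(1, Mul(j, Pow(Mul(2, d), -1))) = Add(1, Mul(j, Mul(Rational(1, 2), Pow(d, -1)))) = Add(1, Mul(Rational(1, 2), j, Pow(d, -1))))
Add(-11, Mul(Function('I')(-12, Mul(K, Pow(Pow(Add(-4, 5), Rational(1, 2)), -1))), 75)) = Add(-11, Mul(Mul(Pow(Mul(12, Pow(Pow(Add(-4, 5), Rational(1, 2)), -1)), -1), Add(Mul(12, Pow(Pow(Add(-4, 5), Rational(1, 2)), -1)), Mul(Rational(1, 2), -12))), 75)) = Add(-11, Mul(Mul(Pow(Mul(12, Pow(Pow(1, Rational(1, 2)), -1)), -1), Add(Mul(12, Pow(Pow(1, Rational(1, 2)), -1)), -6)), 75)) = Add(-11, Mul(Mul(Pow(Mul(12, Pow(1, -1)), -1), Add(Mul(12, Pow(1, -1)), -6)), 75)) = Add(-11, Mul(Mul(Pow(Mul(12, 1), -1), Add(Mul(12, 1), -6)), 75)) = Add(-11, Mul(Mul(Pow(12, -1), Add(12, -6)), 75)) = Add(-11, Mul(Mul(Rational(1, 12), 6), 75)) = Add(-11, Mul(Rational(1, 2), 75)) = Add(-11, Rational(75, 2)) = Rational(53, 2)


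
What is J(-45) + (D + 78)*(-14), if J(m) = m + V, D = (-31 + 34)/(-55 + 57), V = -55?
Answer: -1213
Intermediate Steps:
D = 3/2 ≈ 1.5000
J(m) = -55 + m (J(m) = m - 55 = -55 + m)
J(-45) + (D + 78)*(-14) = (-55 - 45) + (3/2 + 78)*(-14) = -100 + (159/2)*(-14) = -100 - 1113 = -1213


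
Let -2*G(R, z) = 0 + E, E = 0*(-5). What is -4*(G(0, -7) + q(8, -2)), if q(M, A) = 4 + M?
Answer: -48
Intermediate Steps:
E = 0
G(R, z) = 0 (G(R, z) = -(0 + 0)/2 = -1/2*0 = 0)
-4*(G(0, -7) + q(8, -2)) = -4*(0 + (4 + 8)) = -4*(0 + 12) = -4*12 = -48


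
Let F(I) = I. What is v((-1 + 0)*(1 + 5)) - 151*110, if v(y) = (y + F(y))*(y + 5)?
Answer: -16598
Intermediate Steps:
v(y) = 2*y*(5 + y) (v(y) = (y + y)*(y + 5) = (2*y)*(5 + y) = 2*y*(5 + y))
v((-1 + 0)*(1 + 5)) - 151*110 = 2*((-1 + 0)*(1 + 5))*(5 + (-1 + 0)*(1 + 5)) - 151*110 = 2*(-1*6)*(5 - 1*6) - 16610 = 2*(-6)*(5 - 6) - 16610 = 2*(-6)*(-1) - 16610 = 12 - 16610 = -16598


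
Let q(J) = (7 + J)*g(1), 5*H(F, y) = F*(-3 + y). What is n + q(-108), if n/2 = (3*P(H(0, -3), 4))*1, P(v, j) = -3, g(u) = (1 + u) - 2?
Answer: -18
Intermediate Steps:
H(F, y) = F*(-3 + y)/5 (H(F, y) = (F*(-3 + y))/5 = F*(-3 + y)/5)
g(u) = -1 + u
q(J) = 0 (q(J) = (7 + J)*(-1 + 1) = (7 + J)*0 = 0)
n = -18 (n = 2*((3*(-3))*1) = 2*(-9*1) = 2*(-9) = -18)
n + q(-108) = -18 + 0 = -18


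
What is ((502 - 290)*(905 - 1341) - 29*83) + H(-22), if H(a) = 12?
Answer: -94827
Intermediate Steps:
((502 - 290)*(905 - 1341) - 29*83) + H(-22) = ((502 - 290)*(905 - 1341) - 29*83) + 12 = (212*(-436) - 2407) + 12 = (-92432 - 2407) + 12 = -94839 + 12 = -94827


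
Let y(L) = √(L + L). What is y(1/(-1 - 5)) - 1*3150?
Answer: -3150 + I*√3/3 ≈ -3150.0 + 0.57735*I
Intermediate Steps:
y(L) = √2*√L (y(L) = √(2*L) = √2*√L)
y(1/(-1 - 5)) - 1*3150 = √2*√(1/(-1 - 5)) - 1*3150 = √2*√(1/(-6)) - 3150 = √2*√(-⅙) - 3150 = √2*(I*√6/6) - 3150 = I*√3/3 - 3150 = -3150 + I*√3/3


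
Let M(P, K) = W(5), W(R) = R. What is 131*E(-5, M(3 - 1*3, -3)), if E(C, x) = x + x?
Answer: 1310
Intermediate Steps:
M(P, K) = 5
E(C, x) = 2*x
131*E(-5, M(3 - 1*3, -3)) = 131*(2*5) = 131*10 = 1310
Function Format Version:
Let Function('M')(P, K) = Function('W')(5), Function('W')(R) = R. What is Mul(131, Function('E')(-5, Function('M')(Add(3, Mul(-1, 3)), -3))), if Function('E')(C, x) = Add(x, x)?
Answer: 1310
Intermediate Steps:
Function('M')(P, K) = 5
Function('E')(C, x) = Mul(2, x)
Mul(131, Function('E')(-5, Function('M')(Add(3, Mul(-1, 3)), -3))) = Mul(131, Mul(2, 5)) = Mul(131, 10) = 1310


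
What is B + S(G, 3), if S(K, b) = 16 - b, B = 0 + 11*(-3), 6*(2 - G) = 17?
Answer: -20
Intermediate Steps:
G = -⅚ (G = 2 - ⅙*17 = 2 - 17/6 = -⅚ ≈ -0.83333)
B = -33 (B = 0 - 33 = -33)
B + S(G, 3) = -33 + (16 - 1*3) = -33 + (16 - 3) = -33 + 13 = -20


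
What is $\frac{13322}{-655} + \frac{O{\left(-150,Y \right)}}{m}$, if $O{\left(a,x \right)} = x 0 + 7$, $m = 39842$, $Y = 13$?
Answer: $- \frac{530770539}{26096510} \approx -20.339$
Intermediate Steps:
$O{\left(a,x \right)} = 7$ ($O{\left(a,x \right)} = 0 + 7 = 7$)
$\frac{13322}{-655} + \frac{O{\left(-150,Y \right)}}{m} = \frac{13322}{-655} + \frac{7}{39842} = 13322 \left(- \frac{1}{655}\right) + 7 \cdot \frac{1}{39842} = - \frac{13322}{655} + \frac{7}{39842} = - \frac{530770539}{26096510}$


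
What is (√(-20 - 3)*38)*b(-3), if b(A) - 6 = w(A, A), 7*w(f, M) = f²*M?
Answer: 570*I*√23/7 ≈ 390.52*I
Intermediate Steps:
w(f, M) = M*f²/7 (w(f, M) = (f²*M)/7 = (M*f²)/7 = M*f²/7)
b(A) = 6 + A³/7 (b(A) = 6 + A*A²/7 = 6 + A³/7)
(√(-20 - 3)*38)*b(-3) = (√(-20 - 3)*38)*(6 + (⅐)*(-3)³) = (√(-23)*38)*(6 + (⅐)*(-27)) = ((I*√23)*38)*(6 - 27/7) = (38*I*√23)*(15/7) = 570*I*√23/7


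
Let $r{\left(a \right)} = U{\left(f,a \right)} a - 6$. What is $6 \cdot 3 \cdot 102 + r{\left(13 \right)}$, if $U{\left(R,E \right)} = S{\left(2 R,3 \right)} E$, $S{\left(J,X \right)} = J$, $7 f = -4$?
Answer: $\frac{11458}{7} \approx 1636.9$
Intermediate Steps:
$f = - \frac{4}{7}$ ($f = \frac{1}{7} \left(-4\right) = - \frac{4}{7} \approx -0.57143$)
$U{\left(R,E \right)} = 2 E R$ ($U{\left(R,E \right)} = 2 R E = 2 E R$)
$r{\left(a \right)} = -6 - \frac{8 a^{2}}{7}$ ($r{\left(a \right)} = 2 a \left(- \frac{4}{7}\right) a - 6 = - \frac{8 a}{7} a - 6 = - \frac{8 a^{2}}{7} - 6 = -6 - \frac{8 a^{2}}{7}$)
$6 \cdot 3 \cdot 102 + r{\left(13 \right)} = 6 \cdot 3 \cdot 102 - \left(6 + \frac{8 \cdot 13^{2}}{7}\right) = 18 \cdot 102 - \frac{1394}{7} = 1836 - \frac{1394}{7} = \frac{11458}{7}$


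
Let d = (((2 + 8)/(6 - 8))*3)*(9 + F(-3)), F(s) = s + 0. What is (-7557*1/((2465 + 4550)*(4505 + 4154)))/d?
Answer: 2519/1822286550 ≈ 1.3823e-6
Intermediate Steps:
F(s) = s
d = -90 (d = (((2 + 8)/(6 - 8))*3)*(9 - 3) = ((10/(-2))*3)*6 = ((10*(-1/2))*3)*6 = -5*3*6 = -15*6 = -90)
(-7557*1/((2465 + 4550)*(4505 + 4154)))/d = -7557*1/((2465 + 4550)*(4505 + 4154))/(-90) = -7557/(8659*7015)*(-1/90) = -7557/60742885*(-1/90) = 2519/1822286550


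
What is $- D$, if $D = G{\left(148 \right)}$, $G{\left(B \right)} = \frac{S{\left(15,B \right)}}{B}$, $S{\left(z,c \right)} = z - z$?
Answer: $0$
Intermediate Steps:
$S{\left(z,c \right)} = 0$
$G{\left(B \right)} = 0$ ($G{\left(B \right)} = \frac{0}{B} = 0$)
$D = 0$
$- D = \left(-1\right) 0 = 0$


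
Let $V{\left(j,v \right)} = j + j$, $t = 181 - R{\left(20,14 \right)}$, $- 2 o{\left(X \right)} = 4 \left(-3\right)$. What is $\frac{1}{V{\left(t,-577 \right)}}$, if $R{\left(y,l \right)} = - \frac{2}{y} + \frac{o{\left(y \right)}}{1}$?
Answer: $\frac{5}{1751} \approx 0.0028555$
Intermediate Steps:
$o{\left(X \right)} = 6$ ($o{\left(X \right)} = - \frac{4 \left(-3\right)}{2} = \left(- \frac{1}{2}\right) \left(-12\right) = 6$)
$R{\left(y,l \right)} = 6 - \frac{2}{y}$ ($R{\left(y,l \right)} = - \frac{2}{y} + \frac{6}{1} = - \frac{2}{y} + 6 \cdot 1 = - \frac{2}{y} + 6 = 6 - \frac{2}{y}$)
$t = \frac{1751}{10}$ ($t = 181 - \left(6 - \frac{2}{20}\right) = 181 - \left(6 - \frac{1}{10}\right) = 181 - \frac{59}{10} = \frac{1751}{10} \approx 175.1$)
$V{\left(j,v \right)} = 2 j$
$\frac{1}{V{\left(t,-577 \right)}} = \frac{1}{2 \cdot \frac{1751}{10}} = \frac{1}{\frac{1751}{5}} = \frac{5}{1751}$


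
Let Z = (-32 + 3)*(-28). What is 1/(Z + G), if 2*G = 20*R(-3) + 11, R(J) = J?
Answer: 2/1575 ≈ 0.0012698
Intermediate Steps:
Z = 812 (Z = -29*(-28) = 812)
G = -49/2 (G = (20*(-3) + 11)/2 = (-60 + 11)/2 = (½)*(-49) = -49/2 ≈ -24.500)
1/(Z + G) = 1/(812 - 49/2) = 1/(1575/2) = 2/1575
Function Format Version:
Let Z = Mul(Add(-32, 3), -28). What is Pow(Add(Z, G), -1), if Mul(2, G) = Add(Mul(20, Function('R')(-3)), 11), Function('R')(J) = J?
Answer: Rational(2, 1575) ≈ 0.0012698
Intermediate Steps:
Z = 812 (Z = Mul(-29, -28) = 812)
G = Rational(-49, 2) (G = Mul(Rational(1, 2), Add(Mul(20, -3), 11)) = Mul(Rational(1, 2), Add(-60, 11)) = Mul(Rational(1, 2), -49) = Rational(-49, 2) ≈ -24.500)
Pow(Add(Z, G), -1) = Pow(Add(812, Rational(-49, 2)), -1) = Pow(Rational(1575, 2), -1) = Rational(2, 1575)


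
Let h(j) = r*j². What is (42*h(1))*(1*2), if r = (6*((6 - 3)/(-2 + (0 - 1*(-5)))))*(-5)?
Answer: -2520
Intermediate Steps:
r = -30 (r = (6*(3/(-2 + (0 + 5))))*(-5) = (6*(3/(-2 + 5)))*(-5) = (6*(3/3))*(-5) = (6*(3*(⅓)))*(-5) = (6*1)*(-5) = 6*(-5) = -30)
h(j) = -30*j²
(42*h(1))*(1*2) = (42*(-30*1²))*(1*2) = (42*(-30*1))*2 = (42*(-30))*2 = -1260*2 = -2520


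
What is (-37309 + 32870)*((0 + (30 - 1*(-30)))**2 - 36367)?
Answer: 145452713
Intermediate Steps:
(-37309 + 32870)*((0 + (30 - 1*(-30)))**2 - 36367) = -4439*((0 + (30 + 30))**2 - 36367) = -4439*((0 + 60)**2 - 36367) = -4439*(60**2 - 36367) = -4439*(3600 - 36367) = -4439*(-32767) = 145452713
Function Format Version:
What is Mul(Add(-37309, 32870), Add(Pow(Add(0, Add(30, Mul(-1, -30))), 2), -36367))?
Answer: 145452713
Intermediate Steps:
Mul(Add(-37309, 32870), Add(Pow(Add(0, Add(30, Mul(-1, -30))), 2), -36367)) = Mul(-4439, Add(Pow(Add(0, Add(30, 30)), 2), -36367)) = Mul(-4439, Add(Pow(Add(0, 60), 2), -36367)) = Mul(-4439, Add(Pow(60, 2), -36367)) = Mul(-4439, Add(3600, -36367)) = Mul(-4439, -32767) = 145452713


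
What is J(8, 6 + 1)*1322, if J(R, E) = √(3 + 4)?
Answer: 1322*√7 ≈ 3497.7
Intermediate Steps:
J(R, E) = √7
J(8, 6 + 1)*1322 = √7*1322 = 1322*√7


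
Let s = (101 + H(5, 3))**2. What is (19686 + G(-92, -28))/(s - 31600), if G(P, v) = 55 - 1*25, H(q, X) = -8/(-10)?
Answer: -164300/176973 ≈ -0.92839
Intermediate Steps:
H(q, X) = 4/5 (H(q, X) = -8*(-1/10) = 4/5)
G(P, v) = 30 (G(P, v) = 55 - 25 = 30)
s = 259081/25 (s = (101 + 4/5)**2 = (509/5)**2 = 259081/25 ≈ 10363.)
(19686 + G(-92, -28))/(s - 31600) = (19686 + 30)/(259081/25 - 31600) = 19716/(-530919/25) = 19716*(-25/530919) = -164300/176973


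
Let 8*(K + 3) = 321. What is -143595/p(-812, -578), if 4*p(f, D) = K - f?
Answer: -4595040/6793 ≈ -676.44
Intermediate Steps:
K = 297/8 (K = -3 + (1/8)*321 = -3 + 321/8 = 297/8 ≈ 37.125)
p(f, D) = 297/32 - f/4 (p(f, D) = (297/8 - f)/4 = 297/32 - f/4)
-143595/p(-812, -578) = -143595/(297/32 - 1/4*(-812)) = -143595/(297/32 + 203) = -143595/6793/32 = -143595*32/6793 = -4595040/6793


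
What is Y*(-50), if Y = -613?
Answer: 30650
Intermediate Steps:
Y*(-50) = -613*(-50) = 30650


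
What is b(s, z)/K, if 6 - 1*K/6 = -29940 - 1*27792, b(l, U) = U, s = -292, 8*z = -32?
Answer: -1/86607 ≈ -1.1546e-5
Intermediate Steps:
z = -4 (z = (⅛)*(-32) = -4)
K = 346428 (K = 36 - 6*(-29940 - 1*27792) = 36 - 6*(-29940 - 27792) = 36 - 6*(-57732) = 36 + 346392 = 346428)
b(s, z)/K = -4/346428 = -4*1/346428 = -1/86607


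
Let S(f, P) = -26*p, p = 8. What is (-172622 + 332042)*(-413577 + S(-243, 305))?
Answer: -65965604700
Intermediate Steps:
S(f, P) = -208 (S(f, P) = -26*8 = -208)
(-172622 + 332042)*(-413577 + S(-243, 305)) = (-172622 + 332042)*(-413577 - 208) = 159420*(-413785) = -65965604700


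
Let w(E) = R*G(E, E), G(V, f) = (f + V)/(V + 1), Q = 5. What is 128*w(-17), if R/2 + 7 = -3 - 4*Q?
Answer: -16320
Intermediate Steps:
R = -60 (R = -14 + 2*(-3 - 4*5) = -14 + 2*(-3 - 20) = -14 + 2*(-23) = -14 - 46 = -60)
G(V, f) = (V + f)/(1 + V)
w(E) = -120*E/(1 + E) (w(E) = -60*(E + E)/(1 + E) = -60*2*E/(1 + E) = -120*E/(1 + E))
128*w(-17) = 128*(-120*(-17)/(1 - 17)) = 128*(-120*(-17)/(-16)) = 128*(-120*(-17)*(-1/16)) = 128*(-255/2) = -16320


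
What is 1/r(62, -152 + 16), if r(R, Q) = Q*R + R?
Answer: -1/8370 ≈ -0.00011947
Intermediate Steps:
r(R, Q) = R + Q*R
1/r(62, -152 + 16) = 1/(62*(1 + (-152 + 16))) = 1/(62*(1 - 136)) = 1/(62*(-135)) = 1/(-8370) = -1/8370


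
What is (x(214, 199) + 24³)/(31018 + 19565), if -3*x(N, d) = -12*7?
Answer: 13852/50583 ≈ 0.27385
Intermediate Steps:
x(N, d) = 28 (x(N, d) = -(-4)*7 = -⅓*(-84) = 28)
(x(214, 199) + 24³)/(31018 + 19565) = (28 + 24³)/(31018 + 19565) = (28 + 13824)/50583 = 13852*(1/50583) = 13852/50583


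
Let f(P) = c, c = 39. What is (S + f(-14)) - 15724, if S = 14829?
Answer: -856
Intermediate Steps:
f(P) = 39
(S + f(-14)) - 15724 = (14829 + 39) - 15724 = 14868 - 15724 = -856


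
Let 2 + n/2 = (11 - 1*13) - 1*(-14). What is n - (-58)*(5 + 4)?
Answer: 542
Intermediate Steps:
n = 20 (n = -4 + 2*((11 - 1*13) - 1*(-14)) = -4 + 2*((11 - 13) + 14) = -4 + 2*(-2 + 14) = -4 + 2*12 = -4 + 24 = 20)
n - (-58)*(5 + 4) = 20 - (-58)*(5 + 4) = 20 - (-58)*9 = 20 - 29*(-18) = 20 + 522 = 542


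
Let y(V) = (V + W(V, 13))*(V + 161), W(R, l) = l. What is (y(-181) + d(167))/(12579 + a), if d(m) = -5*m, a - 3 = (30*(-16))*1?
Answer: 2525/12102 ≈ 0.20864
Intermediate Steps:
a = -477 (a = 3 + (30*(-16))*1 = 3 - 480*1 = 3 - 480 = -477)
y(V) = (13 + V)*(161 + V) (y(V) = (V + 13)*(V + 161) = (13 + V)*(161 + V))
(y(-181) + d(167))/(12579 + a) = ((2093 + (-181)**2 + 174*(-181)) - 5*167)/(12579 - 477) = ((2093 + 32761 - 31494) - 835)/12102 = (3360 - 835)*(1/12102) = 2525*(1/12102) = 2525/12102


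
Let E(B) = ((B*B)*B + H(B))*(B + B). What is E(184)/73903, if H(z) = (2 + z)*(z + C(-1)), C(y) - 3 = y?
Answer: 2305188800/73903 ≈ 31192.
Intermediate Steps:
C(y) = 3 + y
H(z) = (2 + z)² (H(z) = (2 + z)*(z + (3 - 1)) = (2 + z)*(z + 2) = (2 + z)*(2 + z) = (2 + z)²)
E(B) = 2*B*(4 + B² + B³ + 4*B) (E(B) = ((B*B)*B + (4 + B² + 4*B))*(B + B) = (B²*B + (4 + B² + 4*B))*(2*B) = (B³ + (4 + B² + 4*B))*(2*B) = (4 + B² + B³ + 4*B)*(2*B) = 2*B*(4 + B² + B³ + 4*B))
E(184)/73903 = (2*184*(4 + 184² + 184³ + 4*184))/73903 = (2*184*(4 + 33856 + 6229504 + 736))*(1/73903) = (2*184*6264100)*(1/73903) = 2305188800*(1/73903) = 2305188800/73903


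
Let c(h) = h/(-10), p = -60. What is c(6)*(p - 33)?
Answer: 279/5 ≈ 55.800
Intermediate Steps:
c(h) = -h/10 (c(h) = h*(-⅒) = -h/10)
c(6)*(p - 33) = (-⅒*6)*(-60 - 33) = -⅗*(-93) = 279/5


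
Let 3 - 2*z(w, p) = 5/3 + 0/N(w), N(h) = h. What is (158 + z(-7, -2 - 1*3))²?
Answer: 226576/9 ≈ 25175.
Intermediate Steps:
z(w, p) = ⅔ (z(w, p) = 3/2 - (5/3 + 0/w)/2 = 3/2 - (5*(⅓) + 0)/2 = 3/2 - (5/3 + 0)/2 = 3/2 - ½*5/3 = 3/2 - ⅚ = ⅔)
(158 + z(-7, -2 - 1*3))² = (158 + ⅔)² = (476/3)² = 226576/9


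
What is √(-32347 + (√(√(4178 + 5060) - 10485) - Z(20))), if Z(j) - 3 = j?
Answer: √(-32370 + √(-10485 + √9238)) ≈ 0.2833 + 179.92*I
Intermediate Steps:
Z(j) = 3 + j
√(-32347 + (√(√(4178 + 5060) - 10485) - Z(20))) = √(-32347 + (√(√(4178 + 5060) - 10485) - (3 + 20))) = √(-32347 + (√(√9238 - 10485) - 1*23)) = √(-32347 + (√(-10485 + √9238) - 23)) = √(-32347 + (-23 + √(-10485 + √9238))) = √(-32370 + √(-10485 + √9238))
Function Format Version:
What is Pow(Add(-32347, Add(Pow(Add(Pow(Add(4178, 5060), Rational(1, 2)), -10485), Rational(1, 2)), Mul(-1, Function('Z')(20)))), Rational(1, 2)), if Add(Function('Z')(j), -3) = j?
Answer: Pow(Add(-32370, Pow(Add(-10485, Pow(9238, Rational(1, 2))), Rational(1, 2))), Rational(1, 2)) ≈ Add(0.2833, Mul(179.92, I))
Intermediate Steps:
Function('Z')(j) = Add(3, j)
Pow(Add(-32347, Add(Pow(Add(Pow(Add(4178, 5060), Rational(1, 2)), -10485), Rational(1, 2)), Mul(-1, Function('Z')(20)))), Rational(1, 2)) = Pow(Add(-32347, Add(Pow(Add(Pow(Add(4178, 5060), Rational(1, 2)), -10485), Rational(1, 2)), Mul(-1, Add(3, 20)))), Rational(1, 2)) = Pow(Add(-32347, Add(Pow(Add(Pow(9238, Rational(1, 2)), -10485), Rational(1, 2)), Mul(-1, 23))), Rational(1, 2)) = Pow(Add(-32347, Add(Pow(Add(-10485, Pow(9238, Rational(1, 2))), Rational(1, 2)), -23)), Rational(1, 2)) = Pow(Add(-32347, Add(-23, Pow(Add(-10485, Pow(9238, Rational(1, 2))), Rational(1, 2)))), Rational(1, 2)) = Pow(Add(-32370, Pow(Add(-10485, Pow(9238, Rational(1, 2))), Rational(1, 2))), Rational(1, 2))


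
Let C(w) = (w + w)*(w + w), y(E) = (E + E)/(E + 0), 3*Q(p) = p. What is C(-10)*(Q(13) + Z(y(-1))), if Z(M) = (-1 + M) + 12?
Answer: 20800/3 ≈ 6933.3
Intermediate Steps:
Q(p) = p/3
y(E) = 2 (y(E) = (2*E)/E = 2)
Z(M) = 11 + M
C(w) = 4*w**2 (C(w) = (2*w)*(2*w) = 4*w**2)
C(-10)*(Q(13) + Z(y(-1))) = (4*(-10)**2)*((1/3)*13 + (11 + 2)) = (4*100)*(13/3 + 13) = 400*(52/3) = 20800/3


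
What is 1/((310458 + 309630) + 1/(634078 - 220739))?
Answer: 413339/256306553833 ≈ 1.6127e-6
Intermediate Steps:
1/((310458 + 309630) + 1/(634078 - 220739)) = 1/(620088 + 1/413339) = 1/(256306553833/413339) = 413339/256306553833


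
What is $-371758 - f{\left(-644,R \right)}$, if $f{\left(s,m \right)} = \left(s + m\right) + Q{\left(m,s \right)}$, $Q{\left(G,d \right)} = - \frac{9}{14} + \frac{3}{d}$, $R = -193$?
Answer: $- \frac{238872707}{644} \approx -3.7092 \cdot 10^{5}$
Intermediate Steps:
$Q{\left(G,d \right)} = - \frac{9}{14} + \frac{3}{d}$ ($Q{\left(G,d \right)} = \left(-9\right) \frac{1}{14} + \frac{3}{d} = - \frac{9}{14} + \frac{3}{d}$)
$f{\left(s,m \right)} = - \frac{9}{14} + m + s + \frac{3}{s}$ ($f{\left(s,m \right)} = \left(s + m\right) - \left(\frac{9}{14} - \frac{3}{s}\right) = \left(m + s\right) - \left(\frac{9}{14} - \frac{3}{s}\right) = - \frac{9}{14} + m + s + \frac{3}{s}$)
$-371758 - f{\left(-644,R \right)} = -371758 - \left(- \frac{9}{14} - 193 - 644 + \frac{3}{-644}\right) = -371758 - \left(- \frac{9}{14} - 193 - 644 + 3 \left(- \frac{1}{644}\right)\right) = -371758 - \left(- \frac{9}{14} - 193 - 644 - \frac{3}{644}\right) = -371758 - - \frac{539445}{644} = -371758 + \frac{539445}{644} = - \frac{238872707}{644}$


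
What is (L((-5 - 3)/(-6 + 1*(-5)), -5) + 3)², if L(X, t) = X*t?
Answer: 49/121 ≈ 0.40496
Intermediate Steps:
(L((-5 - 3)/(-6 + 1*(-5)), -5) + 3)² = (((-5 - 3)/(-6 + 1*(-5)))*(-5) + 3)² = (-8/(-6 - 5)*(-5) + 3)² = (-8/(-11)*(-5) + 3)² = (-8*(-1/11)*(-5) + 3)² = ((8/11)*(-5) + 3)² = (-40/11 + 3)² = (-7/11)² = 49/121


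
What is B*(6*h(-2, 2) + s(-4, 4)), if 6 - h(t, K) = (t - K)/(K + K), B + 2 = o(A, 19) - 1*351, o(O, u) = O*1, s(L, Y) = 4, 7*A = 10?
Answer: -113206/7 ≈ -16172.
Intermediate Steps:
A = 10/7 (A = (⅐)*10 = 10/7 ≈ 1.4286)
o(O, u) = O
B = -2461/7 (B = -2 + (10/7 - 1*351) = -2 + (10/7 - 351) = -2 - 2447/7 = -2461/7 ≈ -351.57)
h(t, K) = 6 - (t - K)/(2*K) (h(t, K) = 6 - (t - K)/(K + K) = 6 - (t - K)/(2*K))
B*(6*h(-2, 2) + s(-4, 4)) = -2461*(6*((½)*(-1*(-2) + 13*2)/2) + 4)/7 = -2461*(6*((½)*(½)*(2 + 26)) + 4)/7 = -2461*(6*((½)*(½)*28) + 4)/7 = -2461*(6*7 + 4)/7 = -2461*(42 + 4)/7 = -2461/7*46 = -113206/7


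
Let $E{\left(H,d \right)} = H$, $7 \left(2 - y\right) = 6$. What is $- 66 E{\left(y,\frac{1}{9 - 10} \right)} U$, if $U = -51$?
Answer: $\frac{26928}{7} \approx 3846.9$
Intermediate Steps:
$y = \frac{8}{7}$ ($y = 2 - \frac{6}{7} = \frac{8}{7} \approx 1.1429$)
$- 66 E{\left(y,\frac{1}{9 - 10} \right)} U = \left(-66\right) \frac{8}{7} \left(-51\right) = \left(- \frac{528}{7}\right) \left(-51\right) = \frac{26928}{7}$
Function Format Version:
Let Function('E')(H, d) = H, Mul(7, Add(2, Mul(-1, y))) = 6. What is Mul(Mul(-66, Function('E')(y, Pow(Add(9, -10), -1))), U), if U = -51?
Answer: Rational(26928, 7) ≈ 3846.9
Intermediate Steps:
y = Rational(8, 7) (y = Add(2, Mul(Rational(-1, 7), 6)) = Add(2, Rational(-6, 7)) = Rational(8, 7) ≈ 1.1429)
Mul(Mul(-66, Function('E')(y, Pow(Add(9, -10), -1))), U) = Mul(Mul(-66, Rational(8, 7)), -51) = Mul(Rational(-528, 7), -51) = Rational(26928, 7)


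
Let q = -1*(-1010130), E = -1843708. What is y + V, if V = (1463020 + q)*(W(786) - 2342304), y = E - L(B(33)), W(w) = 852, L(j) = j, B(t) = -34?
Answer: -5790763857474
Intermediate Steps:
q = 1010130
y = -1843674 (y = -1843708 - 1*(-34) = -1843708 + 34 = -1843674)
V = -5790762013800 (V = (1463020 + 1010130)*(852 - 2342304) = 2473150*(-2341452) = -5790762013800)
y + V = -1843674 - 5790762013800 = -5790763857474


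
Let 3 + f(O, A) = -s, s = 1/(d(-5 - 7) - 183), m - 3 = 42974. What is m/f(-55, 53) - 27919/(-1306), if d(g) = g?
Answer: -5464323947/381352 ≈ -14329.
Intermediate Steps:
m = 42977 (m = 3 + 42974 = 42977)
s = -1/195 (s = 1/((-5 - 7) - 183) = 1/(-12 - 183) = 1/(-195) = -1/195 ≈ -0.0051282)
f(O, A) = -584/195 (f(O, A) = -3 - 1*(-1/195) = -3 + 1/195 = -584/195)
m/f(-55, 53) - 27919/(-1306) = 42977/(-584/195) - 27919/(-1306) = 42977*(-195/584) - 27919*(-1/1306) = -8380515/584 + 27919/1306 = -5464323947/381352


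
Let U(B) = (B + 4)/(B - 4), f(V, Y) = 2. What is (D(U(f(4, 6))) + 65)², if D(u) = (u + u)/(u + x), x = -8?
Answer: 519841/121 ≈ 4296.2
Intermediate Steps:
U(B) = (4 + B)/(-4 + B)
D(u) = 2*u/(-8 + u) (D(u) = (u + u)/(u - 8) = (2*u)/(-8 + u) = 2*u/(-8 + u))
(D(U(f(4, 6))) + 65)² = (2*((4 + 2)/(-4 + 2))/(-8 + (4 + 2)/(-4 + 2)) + 65)² = (2*(6/(-2))/(-8 + 6/(-2)) + 65)² = (2*(-½*6)/(-8 - ½*6) + 65)² = (2*(-3)/(-8 - 3) + 65)² = (2*(-3)/(-11) + 65)² = (2*(-3)*(-1/11) + 65)² = (6/11 + 65)² = (721/11)² = 519841/121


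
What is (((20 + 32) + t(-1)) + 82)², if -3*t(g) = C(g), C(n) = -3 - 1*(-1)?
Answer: 163216/9 ≈ 18135.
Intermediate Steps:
C(n) = -2 (C(n) = -3 + 1 = -2)
t(g) = ⅔ (t(g) = -⅓*(-2) = ⅔)
(((20 + 32) + t(-1)) + 82)² = (((20 + 32) + ⅔) + 82)² = ((52 + ⅔) + 82)² = (158/3 + 82)² = (404/3)² = 163216/9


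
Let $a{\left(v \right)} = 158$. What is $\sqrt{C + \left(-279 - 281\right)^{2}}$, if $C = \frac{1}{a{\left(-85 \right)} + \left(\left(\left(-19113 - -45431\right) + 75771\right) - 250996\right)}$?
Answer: $\frac{\sqrt{6938796704164851}}{148749} \approx 560.0$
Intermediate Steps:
$C = - \frac{1}{148749}$ ($C = \frac{1}{158 + \left(\left(\left(-19113 - -45431\right) + 75771\right) - 250996\right)} = \frac{1}{158 + \left(\left(\left(-19113 + 45431\right) + 75771\right) - 250996\right)} = \frac{1}{158 + \left(\left(26318 + 75771\right) - 250996\right)} = \frac{1}{158 + \left(102089 - 250996\right)} = \frac{1}{158 - 148907} = \frac{1}{-148749} = - \frac{1}{148749} \approx -6.7227 \cdot 10^{-6}$)
$\sqrt{C + \left(-279 - 281\right)^{2}} = \sqrt{- \frac{1}{148749} + \left(-279 - 281\right)^{2}} = \sqrt{- \frac{1}{148749} + \left(-560\right)^{2}} = \sqrt{- \frac{1}{148749} + 313600} = \sqrt{\frac{46647686399}{148749}} = \frac{\sqrt{6938796704164851}}{148749}$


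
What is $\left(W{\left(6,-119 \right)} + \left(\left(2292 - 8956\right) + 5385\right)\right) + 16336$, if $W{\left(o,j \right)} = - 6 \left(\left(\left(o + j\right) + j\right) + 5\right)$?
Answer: $16419$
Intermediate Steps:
$W{\left(o,j \right)} = -30 - 12 j - 6 o$ ($W{\left(o,j \right)} = - 6 \left(\left(\left(j + o\right) + j\right) + 5\right) = - 6 \left(\left(o + 2 j\right) + 5\right) = - 6 \left(5 + o + 2 j\right) = -30 - 12 j - 6 o$)
$\left(W{\left(6,-119 \right)} + \left(\left(2292 - 8956\right) + 5385\right)\right) + 16336 = \left(\left(-30 - -1428 - 36\right) + \left(\left(2292 - 8956\right) + 5385\right)\right) + 16336 = \left(\left(-30 + 1428 - 36\right) + \left(-6664 + 5385\right)\right) + 16336 = \left(1362 - 1279\right) + 16336 = 83 + 16336 = 16419$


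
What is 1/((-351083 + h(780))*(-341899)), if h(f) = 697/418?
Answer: 418/50174361022303 ≈ 8.3309e-12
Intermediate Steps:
h(f) = 697/418 (h(f) = 697*(1/418) = 697/418)
1/((-351083 + h(780))*(-341899)) = 1/((-351083 + 697/418)*(-341899)) = -1/341899/(-146751997/418) = -418/146751997*(-1/341899) = 418/50174361022303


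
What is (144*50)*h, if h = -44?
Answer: -316800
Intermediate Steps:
(144*50)*h = (144*50)*(-44) = 7200*(-44) = -316800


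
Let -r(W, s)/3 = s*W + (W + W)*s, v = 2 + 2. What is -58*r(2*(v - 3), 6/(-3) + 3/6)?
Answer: -1566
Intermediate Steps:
v = 4
r(W, s) = -9*W*s (r(W, s) = -3*(s*W + (W + W)*s) = -3*(W*s + (2*W)*s) = -3*(W*s + 2*W*s) = -9*W*s)
-58*r(2*(v - 3), 6/(-3) + 3/6) = -(-522)*2*(4 - 3)*(6/(-3) + 3/6) = -(-522)*2*1*(6*(-⅓) + 3*(⅙)) = -(-522)*2*(-2 + ½) = -(-522)*2*(-3)/2 = -58*27 = -1566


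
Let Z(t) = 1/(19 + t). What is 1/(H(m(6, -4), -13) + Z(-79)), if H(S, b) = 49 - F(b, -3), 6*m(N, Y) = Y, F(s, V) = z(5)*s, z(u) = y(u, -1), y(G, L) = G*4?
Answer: 60/18539 ≈ 0.0032364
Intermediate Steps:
y(G, L) = 4*G
z(u) = 4*u
F(s, V) = 20*s (F(s, V) = (4*5)*s = 20*s)
m(N, Y) = Y/6
H(S, b) = 49 - 20*b
1/(H(m(6, -4), -13) + Z(-79)) = 1/((49 - 20*(-13)) + 1/(19 - 79)) = 1/((49 + 260) + 1/(-60)) = 1/(309 - 1/60) = 1/(18539/60) = 60/18539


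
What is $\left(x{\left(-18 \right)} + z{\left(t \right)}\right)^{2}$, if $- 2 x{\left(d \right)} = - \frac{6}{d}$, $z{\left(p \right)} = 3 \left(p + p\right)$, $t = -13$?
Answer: $\frac{219961}{36} \approx 6110.0$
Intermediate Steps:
$z{\left(p \right)} = 6 p$ ($z{\left(p \right)} = 3 \cdot 2 p = 6 p$)
$x{\left(d \right)} = \frac{3}{d}$ ($x{\left(d \right)} = - \frac{\left(-6\right) \frac{1}{d}}{2} = \frac{3}{d}$)
$\left(x{\left(-18 \right)} + z{\left(t \right)}\right)^{2} = \left(\frac{3}{-18} + 6 \left(-13\right)\right)^{2} = \left(3 \left(- \frac{1}{18}\right) - 78\right)^{2} = \left(- \frac{1}{6} - 78\right)^{2} = \left(- \frac{469}{6}\right)^{2} = \frac{219961}{36}$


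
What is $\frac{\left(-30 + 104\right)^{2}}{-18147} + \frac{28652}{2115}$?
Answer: $\frac{169455368}{12793635} \approx 13.245$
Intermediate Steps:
$\frac{\left(-30 + 104\right)^{2}}{-18147} + \frac{28652}{2115} = 74^{2} \left(- \frac{1}{18147}\right) + 28652 \cdot \frac{1}{2115} = 5476 \left(- \frac{1}{18147}\right) + \frac{28652}{2115} = - \frac{5476}{18147} + \frac{28652}{2115} = \frac{169455368}{12793635}$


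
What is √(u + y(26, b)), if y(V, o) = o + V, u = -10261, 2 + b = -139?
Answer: 2*I*√2594 ≈ 101.86*I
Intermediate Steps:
b = -141 (b = -2 - 139 = -141)
y(V, o) = V + o
√(u + y(26, b)) = √(-10261 + (26 - 141)) = √(-10261 - 115) = √(-10376) = 2*I*√2594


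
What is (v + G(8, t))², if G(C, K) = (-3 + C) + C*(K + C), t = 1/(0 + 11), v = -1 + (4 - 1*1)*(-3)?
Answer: 431649/121 ≈ 3567.3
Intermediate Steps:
v = -10 (v = -1 + (4 - 1)*(-3) = -1 + 3*(-3) = -1 - 9 = -10)
t = 1/11 ≈ 0.090909
G(C, K) = -3 + C + C*(C + K) (G(C, K) = (-3 + C) + C*(C + K) = -3 + C + C*(C + K))
(v + G(8, t))² = (-10 + (-3 + 8 + 8² + 8*(1/11)))² = (-10 + (-3 + 8 + 64 + 8/11))² = (-10 + 767/11)² = (657/11)² = 431649/121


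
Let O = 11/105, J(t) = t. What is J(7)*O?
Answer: 11/15 ≈ 0.73333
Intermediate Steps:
O = 11/105 (O = 11*(1/105) = 11/105 ≈ 0.10476)
J(7)*O = 7*(11/105) = 11/15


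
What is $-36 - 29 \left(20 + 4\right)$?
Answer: $-732$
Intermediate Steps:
$-36 - 29 \left(20 + 4\right) = -36 - 696 = -732$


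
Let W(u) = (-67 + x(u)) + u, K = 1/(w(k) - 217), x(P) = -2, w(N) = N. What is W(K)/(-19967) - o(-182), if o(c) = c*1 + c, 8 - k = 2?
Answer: 1533560028/4213037 ≈ 364.00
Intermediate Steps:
k = 6 (k = 8 - 1*2 = 8 - 2 = 6)
K = -1/211 (K = 1/(6 - 217) = 1/(-211) = -1/211 ≈ -0.0047393)
W(u) = -69 + u (W(u) = (-67 - 2) + u = -69 + u)
o(c) = 2*c (o(c) = c + c = 2*c)
W(K)/(-19967) - o(-182) = (-69 - 1/211)/(-19967) - 2*(-182) = -14560/211*(-1/19967) - 1*(-364) = 14560/4213037 + 364 = 1533560028/4213037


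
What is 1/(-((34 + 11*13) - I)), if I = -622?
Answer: -1/799 ≈ -0.0012516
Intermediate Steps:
1/(-((34 + 11*13) - I)) = 1/(-((34 + 11*13) - 1*(-622))) = 1/(-((34 + 143) + 622)) = 1/(-(177 + 622)) = 1/(-1*799) = 1/(-799) = -1/799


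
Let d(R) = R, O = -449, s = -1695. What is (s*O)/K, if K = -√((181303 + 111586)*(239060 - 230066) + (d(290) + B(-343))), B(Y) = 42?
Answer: -761055*√2634243998/2634243998 ≈ -14.828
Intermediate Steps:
K = -√2634243998 (K = -√((181303 + 111586)*(239060 - 230066) + (290 + 42)) = -√(292889*8994 + 332) = -√(2634243666 + 332) = -√2634243998 ≈ -51325.)
(s*O)/K = (-1695*(-449))/((-√2634243998)) = 761055*(-√2634243998/2634243998) = -761055*√2634243998/2634243998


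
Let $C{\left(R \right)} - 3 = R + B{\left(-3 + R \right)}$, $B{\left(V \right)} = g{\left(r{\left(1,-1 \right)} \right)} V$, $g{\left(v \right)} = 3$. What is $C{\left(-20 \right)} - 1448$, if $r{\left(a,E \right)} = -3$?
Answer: $-1534$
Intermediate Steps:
$B{\left(V \right)} = 3 V$
$C{\left(R \right)} = -6 + 4 R$ ($C{\left(R \right)} = 3 + \left(R + 3 \left(-3 + R\right)\right) = 3 + \left(R + \left(-9 + 3 R\right)\right) = 3 + \left(-9 + 4 R\right) = -6 + 4 R$)
$C{\left(-20 \right)} - 1448 = \left(-6 + 4 \left(-20\right)\right) - 1448 = \left(-6 - 80\right) - 1448 = -86 - 1448 = -1534$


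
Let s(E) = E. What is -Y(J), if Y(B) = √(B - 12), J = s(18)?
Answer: -√6 ≈ -2.4495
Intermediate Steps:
J = 18
Y(B) = √(-12 + B)
-Y(J) = -√(-12 + 18) = -√6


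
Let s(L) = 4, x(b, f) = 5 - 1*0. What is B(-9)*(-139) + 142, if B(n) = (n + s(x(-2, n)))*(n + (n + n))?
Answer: -18623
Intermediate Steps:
x(b, f) = 5 (x(b, f) = 5 + 0 = 5)
B(n) = 3*n*(4 + n) (B(n) = (n + 4)*(n + (n + n)) = (4 + n)*(n + 2*n) = (4 + n)*(3*n) = 3*n*(4 + n))
B(-9)*(-139) + 142 = (3*(-9)*(4 - 9))*(-139) + 142 = (3*(-9)*(-5))*(-139) + 142 = 135*(-139) + 142 = -18765 + 142 = -18623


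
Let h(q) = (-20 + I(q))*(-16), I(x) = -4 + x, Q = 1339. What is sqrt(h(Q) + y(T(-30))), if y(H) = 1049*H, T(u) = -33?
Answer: I*sqrt(55657) ≈ 235.92*I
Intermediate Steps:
h(q) = 384 - 16*q (h(q) = (-20 + (-4 + q))*(-16) = (-24 + q)*(-16) = 384 - 16*q)
sqrt(h(Q) + y(T(-30))) = sqrt((384 - 16*1339) + 1049*(-33)) = sqrt((384 - 21424) - 34617) = sqrt(-21040 - 34617) = sqrt(-55657) = I*sqrt(55657)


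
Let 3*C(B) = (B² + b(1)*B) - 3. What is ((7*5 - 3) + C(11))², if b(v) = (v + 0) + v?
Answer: 55696/9 ≈ 6188.4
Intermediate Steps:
b(v) = 2*v (b(v) = v + v = 2*v)
C(B) = -1 + B²/3 + 2*B/3 (C(B) = ((B² + (2*1)*B) - 3)/3 = ((B² + 2*B) - 3)/3 = (-3 + B² + 2*B)/3 = -1 + B²/3 + 2*B/3)
((7*5 - 3) + C(11))² = ((7*5 - 3) + (-1 + (⅓)*11² + (⅔)*11))² = ((35 - 3) + (-1 + (⅓)*121 + 22/3))² = (32 + (-1 + 121/3 + 22/3))² = (32 + 140/3)² = (236/3)² = 55696/9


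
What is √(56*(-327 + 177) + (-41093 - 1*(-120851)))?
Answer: √71358 ≈ 267.13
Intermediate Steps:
√(56*(-327 + 177) + (-41093 - 1*(-120851))) = √(56*(-150) + (-41093 + 120851)) = √(-8400 + 79758) = √71358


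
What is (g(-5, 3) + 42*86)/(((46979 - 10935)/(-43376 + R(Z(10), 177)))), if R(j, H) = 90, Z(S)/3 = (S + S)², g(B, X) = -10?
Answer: -38979043/9011 ≈ -4325.7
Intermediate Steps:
Z(S) = 12*S² (Z(S) = 3*(S + S)² = 3*(2*S)² = 3*(4*S²) = 12*S²)
(g(-5, 3) + 42*86)/(((46979 - 10935)/(-43376 + R(Z(10), 177)))) = (-10 + 42*86)/(((46979 - 10935)/(-43376 + 90))) = (-10 + 3612)/((36044/(-43286))) = 3602/((36044*(-1/43286))) = 3602/(-18022/21643) = 3602*(-21643/18022) = -38979043/9011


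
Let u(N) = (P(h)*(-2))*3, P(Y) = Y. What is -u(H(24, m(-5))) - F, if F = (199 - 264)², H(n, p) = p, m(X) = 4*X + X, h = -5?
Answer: -4255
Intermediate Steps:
m(X) = 5*X
u(N) = 30 (u(N) = -5*(-2)*3 = 10*3 = 30)
F = 4225 (F = (-65)² = 4225)
-u(H(24, m(-5))) - F = -1*30 - 1*4225 = -30 - 4225 = -4255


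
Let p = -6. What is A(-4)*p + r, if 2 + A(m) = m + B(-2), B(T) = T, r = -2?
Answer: 46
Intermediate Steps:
A(m) = -4 + m (A(m) = -2 + (m - 2) = -2 + (-2 + m) = -4 + m)
A(-4)*p + r = (-4 - 4)*(-6) - 2 = -8*(-6) - 2 = 48 - 2 = 46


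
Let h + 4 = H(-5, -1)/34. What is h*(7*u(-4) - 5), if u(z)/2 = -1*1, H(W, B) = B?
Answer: 2603/34 ≈ 76.559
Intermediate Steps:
u(z) = -2 (u(z) = 2*(-1*1) = 2*(-1) = -2)
h = -137/34 (h = -4 - 1/34 = -137/34 ≈ -4.0294)
h*(7*u(-4) - 5) = -137*(7*(-2) - 5)/34 = -137*(-14 - 5)/34 = -137/34*(-19) = 2603/34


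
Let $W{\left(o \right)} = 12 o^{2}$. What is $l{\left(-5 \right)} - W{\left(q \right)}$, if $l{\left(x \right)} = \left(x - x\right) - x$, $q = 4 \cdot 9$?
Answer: $-15547$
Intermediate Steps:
$q = 36$
$l{\left(x \right)} = - x$ ($l{\left(x \right)} = 0 - x = - x$)
$l{\left(-5 \right)} - W{\left(q \right)} = \left(-1\right) \left(-5\right) - 12 \cdot 36^{2} = 5 - 12 \cdot 1296 = 5 - 15552 = -15547$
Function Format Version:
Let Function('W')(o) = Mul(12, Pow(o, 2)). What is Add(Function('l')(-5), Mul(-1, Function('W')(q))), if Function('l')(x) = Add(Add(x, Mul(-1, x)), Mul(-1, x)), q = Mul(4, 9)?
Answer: -15547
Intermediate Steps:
q = 36
Function('l')(x) = Mul(-1, x) (Function('l')(x) = Add(0, Mul(-1, x)) = Mul(-1, x))
Add(Function('l')(-5), Mul(-1, Function('W')(q))) = Add(Mul(-1, -5), Mul(-1, Mul(12, Pow(36, 2)))) = Add(5, Mul(-1, Mul(12, 1296))) = Add(5, Mul(-1, 15552)) = Add(5, -15552) = -15547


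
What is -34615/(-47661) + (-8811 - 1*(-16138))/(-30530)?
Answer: 707583803/1455090330 ≈ 0.48628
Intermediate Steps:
-34615/(-47661) + (-8811 - 1*(-16138))/(-30530) = -34615*(-1/47661) + (-8811 + 16138)*(-1/30530) = 34615/47661 + 7327*(-1/30530) = 34615/47661 - 7327/30530 = 707583803/1455090330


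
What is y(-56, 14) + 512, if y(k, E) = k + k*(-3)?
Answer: 624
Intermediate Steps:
y(k, E) = -2*k (y(k, E) = k - 3*k = -2*k)
y(-56, 14) + 512 = -2*(-56) + 512 = 112 + 512 = 624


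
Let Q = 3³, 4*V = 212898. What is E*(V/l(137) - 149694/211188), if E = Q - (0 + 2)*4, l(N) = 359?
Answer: 17712172970/6318041 ≈ 2803.4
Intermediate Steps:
V = 106449/2 (V = (¼)*212898 = 106449/2 ≈ 53225.)
Q = 27
E = 19 (E = 27 - (0 + 2)*4 = 27 - 2*4 = 27 - 1*8 = 27 - 8 = 19)
E*(V/l(137) - 149694/211188) = 19*((106449/2)/359 - 149694/211188) = 19*((106449/2)*(1/359) - 149694*1/211188) = 19*(106449/718 - 24949/35198) = 19*(932219630/6318041) = 17712172970/6318041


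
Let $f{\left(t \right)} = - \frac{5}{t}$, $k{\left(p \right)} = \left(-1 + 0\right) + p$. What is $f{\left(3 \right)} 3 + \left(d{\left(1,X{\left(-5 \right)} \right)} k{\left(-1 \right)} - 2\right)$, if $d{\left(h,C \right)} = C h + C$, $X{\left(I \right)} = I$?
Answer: $13$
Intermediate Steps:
$k{\left(p \right)} = -1 + p$
$d{\left(h,C \right)} = C + C h$
$f{\left(3 \right)} 3 + \left(d{\left(1,X{\left(-5 \right)} \right)} k{\left(-1 \right)} - 2\right) = - \frac{5}{3} \cdot 3 - \left(2 - - 5 \left(1 + 1\right) \left(-1 - 1\right)\right) = \left(-5\right) \frac{1}{3} \cdot 3 - \left(2 - \left(-5\right) 2 \left(-2\right)\right) = \left(- \frac{5}{3}\right) 3 - -18 = -5 + \left(20 - 2\right) = -5 + 18 = 13$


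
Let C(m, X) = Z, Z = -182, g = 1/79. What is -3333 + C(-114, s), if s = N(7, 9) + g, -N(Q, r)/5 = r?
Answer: -3515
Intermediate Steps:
N(Q, r) = -5*r
g = 1/79 ≈ 0.012658
s = -3554/79 (s = -5*9 + 1/79 = -45 + 1/79 = -3554/79 ≈ -44.987)
C(m, X) = -182
-3333 + C(-114, s) = -3333 - 182 = -3515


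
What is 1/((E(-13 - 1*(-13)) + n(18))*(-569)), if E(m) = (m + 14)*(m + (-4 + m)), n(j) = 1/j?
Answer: 18/572983 ≈ 3.1415e-5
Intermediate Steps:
E(m) = (-4 + 2*m)*(14 + m) (E(m) = (14 + m)*(-4 + 2*m) = (-4 + 2*m)*(14 + m))
1/((E(-13 - 1*(-13)) + n(18))*(-569)) = 1/(((-56 + 2*(-13 - 1*(-13))² + 24*(-13 - 1*(-13))) + 1/18)*(-569)) = -1/569/((-56 + 2*(-13 + 13)² + 24*(-13 + 13)) + 1/18) = -1/569/((-56 + 2*0² + 24*0) + 1/18) = -1/569/((-56 + 2*0 + 0) + 1/18) = -1/569/((-56 + 0 + 0) + 1/18) = -1/569/(-56 + 1/18) = -1/569/(-1007/18) = -18/1007*(-1/569) = 18/572983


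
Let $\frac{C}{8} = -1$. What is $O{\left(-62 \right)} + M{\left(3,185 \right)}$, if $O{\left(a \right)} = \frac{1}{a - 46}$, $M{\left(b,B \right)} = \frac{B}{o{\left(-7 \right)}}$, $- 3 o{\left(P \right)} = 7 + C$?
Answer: $\frac{59939}{108} \approx 554.99$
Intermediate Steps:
$C = -8$ ($C = 8 \left(-1\right) = -8$)
$o{\left(P \right)} = \frac{1}{3}$ ($o{\left(P \right)} = - \frac{7 - 8}{3} = \left(- \frac{1}{3}\right) \left(-1\right) = \frac{1}{3}$)
$M{\left(b,B \right)} = 3 B$ ($M{\left(b,B \right)} = B \frac{1}{\frac{1}{3}} = B 3 = 3 B$)
$O{\left(a \right)} = \frac{1}{-46 + a}$
$O{\left(-62 \right)} + M{\left(3,185 \right)} = \frac{1}{-46 - 62} + 3 \cdot 185 = \frac{1}{-108} + 555 = - \frac{1}{108} + 555 = \frac{59939}{108}$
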